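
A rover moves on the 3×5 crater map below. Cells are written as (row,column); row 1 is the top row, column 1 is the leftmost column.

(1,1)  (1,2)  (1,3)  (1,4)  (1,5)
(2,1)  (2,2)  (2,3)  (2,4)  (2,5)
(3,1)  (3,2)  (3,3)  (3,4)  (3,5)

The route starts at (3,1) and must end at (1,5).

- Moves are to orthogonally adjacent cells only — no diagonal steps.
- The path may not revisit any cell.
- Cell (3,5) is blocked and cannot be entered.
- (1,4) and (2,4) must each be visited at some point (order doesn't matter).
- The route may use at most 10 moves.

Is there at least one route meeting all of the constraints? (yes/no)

One route that works: (3,1) → (2,1) → (2,2) → (2,3) → (2,4) → (1,4) → (1,5).

yes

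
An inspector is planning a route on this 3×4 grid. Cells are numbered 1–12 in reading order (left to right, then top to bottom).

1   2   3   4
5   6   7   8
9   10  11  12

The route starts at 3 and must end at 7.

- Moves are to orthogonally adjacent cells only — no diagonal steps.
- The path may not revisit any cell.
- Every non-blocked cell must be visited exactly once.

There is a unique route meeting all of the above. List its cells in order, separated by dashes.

3 - 4 - 8 - 12 - 11 - 10 - 9 - 5 - 1 - 2 - 6 - 7

Need to visit all 12 open cells exactly once, starting at 3 and ending at 7.
Cell 12 has only two open neighbours (8 and 11), so the path must pass straight through it: one of those is the cell it's entered from and the other is where it exits.
Route from 3: right to 4, 2× down (reaching 12), 3× left (reaching 9), 2× up (reaching 1), right to 2, down to 6, right to 7 — 11 moves in all.
Check: all 12 open cells covered.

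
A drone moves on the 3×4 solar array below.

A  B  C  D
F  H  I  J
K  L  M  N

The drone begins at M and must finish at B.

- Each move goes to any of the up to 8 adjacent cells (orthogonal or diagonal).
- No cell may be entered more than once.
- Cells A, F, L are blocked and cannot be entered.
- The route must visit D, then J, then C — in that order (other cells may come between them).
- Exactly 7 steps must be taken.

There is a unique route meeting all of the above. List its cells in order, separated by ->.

The waypoints must appear in the order D, J, C, with no cell reused.
Route from M: right 1 to N, up-left 1 to I, up-right 1 to D, down 1 to J, up-left 1 to C, down-left 1 to H, up 1 to B — 7 moves in all.
Check: order respected (D at step 3, J at step 4, C at step 5); 7 moves as required.

M -> N -> I -> D -> J -> C -> H -> B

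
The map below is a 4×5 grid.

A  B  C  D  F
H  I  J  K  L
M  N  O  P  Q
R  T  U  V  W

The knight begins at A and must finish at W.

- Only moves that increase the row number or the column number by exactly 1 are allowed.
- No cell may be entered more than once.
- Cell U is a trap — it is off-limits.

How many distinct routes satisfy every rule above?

25

A right/down-only route from A to W makes exactly 3 down-moves and 4 right-moves in some order.
With no other constraints that would be C(7,3) = 35 routes.
Subtract routes through each blocked cell (inclusion–exclusion for overlaps): − through U: 10 → 25.
That gives 25 routes.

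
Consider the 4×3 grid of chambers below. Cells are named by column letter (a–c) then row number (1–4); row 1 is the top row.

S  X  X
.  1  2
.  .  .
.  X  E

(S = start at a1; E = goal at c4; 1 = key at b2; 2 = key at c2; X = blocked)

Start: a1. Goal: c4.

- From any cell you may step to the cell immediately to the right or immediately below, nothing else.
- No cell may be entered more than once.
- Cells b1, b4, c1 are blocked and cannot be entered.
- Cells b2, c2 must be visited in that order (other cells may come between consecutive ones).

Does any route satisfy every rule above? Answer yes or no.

One route that works: a1 → a2 → b2 → c2 → c3 → c4.

yes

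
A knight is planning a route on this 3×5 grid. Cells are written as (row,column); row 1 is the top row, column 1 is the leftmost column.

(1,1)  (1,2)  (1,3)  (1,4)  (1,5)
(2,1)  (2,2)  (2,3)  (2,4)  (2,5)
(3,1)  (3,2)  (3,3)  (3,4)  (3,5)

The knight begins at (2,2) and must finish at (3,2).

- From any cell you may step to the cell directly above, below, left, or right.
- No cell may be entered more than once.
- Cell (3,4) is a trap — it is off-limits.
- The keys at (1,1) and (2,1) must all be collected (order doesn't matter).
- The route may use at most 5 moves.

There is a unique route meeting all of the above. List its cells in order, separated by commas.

The 5-move cap with required stops at (1,1), (2,1) leaves no slack for detours.
Route from (2,2): up 1 to (1,2), left 1 to (1,1), down 2 to (3,1), right 1 to (3,2) — 5 moves in all.
Check: all required cells visited; 5 ≤ 5 moves.

(2,2), (1,2), (1,1), (2,1), (3,1), (3,2)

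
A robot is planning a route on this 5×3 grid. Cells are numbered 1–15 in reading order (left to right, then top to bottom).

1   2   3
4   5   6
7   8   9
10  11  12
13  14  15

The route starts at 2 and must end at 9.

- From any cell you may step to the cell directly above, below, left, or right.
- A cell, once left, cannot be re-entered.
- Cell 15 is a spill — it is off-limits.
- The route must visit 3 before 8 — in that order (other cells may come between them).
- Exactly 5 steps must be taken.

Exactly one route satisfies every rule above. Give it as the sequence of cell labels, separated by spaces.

2 3 6 5 8 9

The waypoints must appear in the order 3, 8, with no cell reused.
Route from 2: right 1 to 3, down 1 to 6, left 1 to 5, down 1 to 8, right 1 to 9 — 5 moves in all.
Check: order respected (3 at step 1, 8 at step 4); 5 moves as required.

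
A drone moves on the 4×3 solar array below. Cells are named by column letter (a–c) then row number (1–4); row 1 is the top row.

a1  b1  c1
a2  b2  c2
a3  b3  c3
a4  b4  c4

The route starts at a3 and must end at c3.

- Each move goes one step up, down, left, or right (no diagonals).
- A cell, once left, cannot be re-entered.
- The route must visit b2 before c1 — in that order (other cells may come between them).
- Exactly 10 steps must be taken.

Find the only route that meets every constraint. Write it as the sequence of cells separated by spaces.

a3 a4 b4 b3 b2 a2 a1 b1 c1 c2 c3

The waypoints must appear in the order b2, c1, with no cell reused.
Route from a3: down to a4, right to b4, 2× up (reaching b2), left to a2, up to a1, 2× right (reaching c1), 2× down (reaching c3) — 10 moves in all.
Check: order respected (b2 at step 4, c1 at step 8); 10 moves as required.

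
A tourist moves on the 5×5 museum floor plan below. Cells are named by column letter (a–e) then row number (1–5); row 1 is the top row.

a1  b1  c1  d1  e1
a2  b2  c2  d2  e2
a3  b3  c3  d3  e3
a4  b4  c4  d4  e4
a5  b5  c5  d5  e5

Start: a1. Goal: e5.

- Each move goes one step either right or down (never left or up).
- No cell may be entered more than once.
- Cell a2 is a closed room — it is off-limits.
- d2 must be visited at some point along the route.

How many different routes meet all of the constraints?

12

A right/down-only route from a1 to e5 makes exactly 4 down-moves and 4 right-moves in some order.
With no other constraints that would be C(8,4) = 70 routes.
Split at d2 and multiply the segment counts (each segment already excludes blocked cells): a1→d2: 3; d2→e5: 4; product = 12.
That gives 12 routes.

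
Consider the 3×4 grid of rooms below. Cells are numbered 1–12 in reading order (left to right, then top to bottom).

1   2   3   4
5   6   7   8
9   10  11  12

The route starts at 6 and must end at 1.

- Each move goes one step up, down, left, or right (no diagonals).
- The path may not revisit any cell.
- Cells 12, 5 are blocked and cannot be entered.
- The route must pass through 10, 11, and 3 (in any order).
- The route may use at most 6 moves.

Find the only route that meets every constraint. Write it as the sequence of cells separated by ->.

6 -> 10 -> 11 -> 7 -> 3 -> 2 -> 1

The budget equals the shortest possible length, so every move has to be on a shortest route through the required cells.
Route from 6: down 1 to 10, right 1 to 11, up 2 to 3, left 2 to 1 — 6 moves in all.
Check: all required cells visited; 6 ≤ 6 moves.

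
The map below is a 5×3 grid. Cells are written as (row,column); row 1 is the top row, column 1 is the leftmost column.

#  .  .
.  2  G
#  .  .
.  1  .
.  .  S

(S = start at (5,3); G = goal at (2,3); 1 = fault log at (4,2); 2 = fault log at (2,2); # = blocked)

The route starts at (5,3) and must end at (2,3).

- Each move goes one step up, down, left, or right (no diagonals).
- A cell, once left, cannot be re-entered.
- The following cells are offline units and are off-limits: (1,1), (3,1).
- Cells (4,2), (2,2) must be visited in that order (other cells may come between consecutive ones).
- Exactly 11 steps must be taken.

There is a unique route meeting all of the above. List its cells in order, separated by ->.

(5,3) -> (5,2) -> (5,1) -> (4,1) -> (4,2) -> (4,3) -> (3,3) -> (3,2) -> (2,2) -> (1,2) -> (1,3) -> (2,3)

The waypoints must appear in the order (4,2), (2,2), with no cell reused.
Route from (5,3): left 2 to (5,1), up 1 to (4,1), right 2 to (4,3), up 1 to (3,3), left 1 to (3,2), up 2 to (1,2), right 1 to (1,3), down 1 to (2,3) — 11 moves in all.
Check: order respected (1 at step 4, 2 at step 8); 11 moves as required.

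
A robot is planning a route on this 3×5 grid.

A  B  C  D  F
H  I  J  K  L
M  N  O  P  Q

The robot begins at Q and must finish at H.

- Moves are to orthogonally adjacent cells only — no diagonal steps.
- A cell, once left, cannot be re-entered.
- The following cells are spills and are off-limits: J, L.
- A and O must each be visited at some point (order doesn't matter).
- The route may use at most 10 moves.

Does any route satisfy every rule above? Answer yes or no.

yes

One route that works: Q → P → O → N → I → B → A → H.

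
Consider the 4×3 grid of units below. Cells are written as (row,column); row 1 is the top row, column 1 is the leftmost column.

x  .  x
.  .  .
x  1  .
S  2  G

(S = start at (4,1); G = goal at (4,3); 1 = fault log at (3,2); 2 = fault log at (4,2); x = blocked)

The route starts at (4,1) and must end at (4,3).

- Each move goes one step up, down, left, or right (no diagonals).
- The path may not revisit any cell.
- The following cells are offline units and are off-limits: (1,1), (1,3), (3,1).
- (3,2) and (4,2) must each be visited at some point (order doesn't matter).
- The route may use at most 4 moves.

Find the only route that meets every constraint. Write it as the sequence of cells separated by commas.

The 4-move cap with required stops at (3,2), (4,2) leaves no slack for detours.
Route from (4,1): right 1 to (4,2), up 1 to (3,2), right 1 to (3,3), down 1 to (4,3) — 4 moves in all.
Check: all required cells visited; 4 ≤ 4 moves.

(4,1), (4,2), (3,2), (3,3), (4,3)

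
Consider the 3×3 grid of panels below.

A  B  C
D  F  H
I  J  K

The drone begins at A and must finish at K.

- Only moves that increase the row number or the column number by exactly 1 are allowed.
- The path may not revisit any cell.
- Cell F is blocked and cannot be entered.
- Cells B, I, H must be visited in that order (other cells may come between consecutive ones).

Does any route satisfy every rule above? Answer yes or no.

I lies to the left of B, so going from B to I would need a leftward move — but moves only go right/down, so B cannot be visited before I.

no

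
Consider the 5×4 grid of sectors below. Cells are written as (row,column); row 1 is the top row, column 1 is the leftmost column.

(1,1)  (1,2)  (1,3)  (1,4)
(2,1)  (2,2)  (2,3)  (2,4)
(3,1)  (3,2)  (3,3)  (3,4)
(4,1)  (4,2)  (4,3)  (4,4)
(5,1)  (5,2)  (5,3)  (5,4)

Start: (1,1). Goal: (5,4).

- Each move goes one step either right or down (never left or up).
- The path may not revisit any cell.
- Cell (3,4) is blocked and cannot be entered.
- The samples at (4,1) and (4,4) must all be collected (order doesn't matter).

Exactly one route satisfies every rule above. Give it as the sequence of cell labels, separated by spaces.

Moves only go right or down, so the column and row indices never decrease.
Route from (1,1): down 3 to (4,1), right 3 to (4,4), down 1 to (5,4) — 7 moves in all.
Check: all required cells visited.

(1,1) (2,1) (3,1) (4,1) (4,2) (4,3) (4,4) (5,4)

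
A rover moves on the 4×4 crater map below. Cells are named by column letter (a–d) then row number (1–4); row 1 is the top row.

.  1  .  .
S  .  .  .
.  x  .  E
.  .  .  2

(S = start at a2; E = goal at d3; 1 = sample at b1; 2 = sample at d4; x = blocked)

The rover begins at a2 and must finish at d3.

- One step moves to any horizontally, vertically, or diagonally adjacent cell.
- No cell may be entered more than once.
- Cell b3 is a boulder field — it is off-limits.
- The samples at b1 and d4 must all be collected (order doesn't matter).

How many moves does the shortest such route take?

Any route passes through b1 and d4 in some order between a2 and d3. Summing Chebyshev distances along each leg and taking the cheapest ordering (a2 → b1 → d4 → d3) gives a lower bound of 1 + 3 + 1 = 5 moves.
A route of 5 moves achieves this: a2 → b1 → b2 → c3 → d4 → d3.
Since 5 matches the lower bound, it is optimal.

5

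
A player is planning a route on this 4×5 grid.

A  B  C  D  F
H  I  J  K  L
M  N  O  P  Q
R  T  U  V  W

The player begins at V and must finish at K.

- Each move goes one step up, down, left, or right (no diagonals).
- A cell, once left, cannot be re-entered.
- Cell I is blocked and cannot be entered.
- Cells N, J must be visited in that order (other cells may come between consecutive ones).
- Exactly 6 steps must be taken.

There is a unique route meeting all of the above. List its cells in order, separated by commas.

V, U, T, N, O, J, K

The waypoints must appear in the order N, J, with no cell reused.
Route from V: 2× left (reaching T), up to N, right to O, up to J, right to K — 6 moves in all.
Check: order respected (N at step 3, J at step 5); 6 moves as required.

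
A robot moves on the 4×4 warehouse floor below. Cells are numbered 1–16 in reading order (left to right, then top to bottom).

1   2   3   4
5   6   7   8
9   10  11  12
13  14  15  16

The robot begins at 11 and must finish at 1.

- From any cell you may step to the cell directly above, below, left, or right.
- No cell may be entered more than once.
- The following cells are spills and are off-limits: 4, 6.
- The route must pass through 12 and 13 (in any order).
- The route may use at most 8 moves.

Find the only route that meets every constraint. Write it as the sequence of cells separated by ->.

Any route must reach 12 and 13 and still end at 1 within 8 moves, so the order of the required stops is forced.
Route from 11: right 1 to 12, down 1 to 16, left 3 to 13, up 3 to 1 — 8 moves in all.
Check: all required cells visited; 8 ≤ 8 moves.

11 -> 12 -> 16 -> 15 -> 14 -> 13 -> 9 -> 5 -> 1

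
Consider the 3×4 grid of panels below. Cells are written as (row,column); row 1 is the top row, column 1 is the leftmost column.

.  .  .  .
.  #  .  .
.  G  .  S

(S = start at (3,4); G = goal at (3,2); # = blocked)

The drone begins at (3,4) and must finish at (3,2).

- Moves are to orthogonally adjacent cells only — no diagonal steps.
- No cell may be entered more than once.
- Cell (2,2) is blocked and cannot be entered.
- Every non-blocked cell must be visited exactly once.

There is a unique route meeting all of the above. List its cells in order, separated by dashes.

Need to visit all 11 open cells exactly once, starting at (3,4) and ending at (3,2).
Route from (3,4): left to (3,3), up to (2,3), right to (2,4), up to (1,4), 3× left (reaching (1,1)), 2× down (reaching (3,1)), right to (3,2) — 10 moves in all.
Check: all 11 open cells covered.

(3,4) - (3,3) - (2,3) - (2,4) - (1,4) - (1,3) - (1,2) - (1,1) - (2,1) - (3,1) - (3,2)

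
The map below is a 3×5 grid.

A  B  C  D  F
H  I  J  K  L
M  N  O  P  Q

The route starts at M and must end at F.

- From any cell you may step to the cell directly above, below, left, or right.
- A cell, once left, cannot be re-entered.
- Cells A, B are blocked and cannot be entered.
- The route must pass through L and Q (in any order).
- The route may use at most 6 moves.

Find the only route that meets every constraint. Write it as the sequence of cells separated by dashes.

M - N - O - P - Q - L - F

The budget equals the shortest possible length, so every move has to be on a shortest route through the required cells.
Route from M: 4× right (reaching Q), 2× up (reaching F) — 6 moves in all.
Check: all required cells visited; 6 ≤ 6 moves.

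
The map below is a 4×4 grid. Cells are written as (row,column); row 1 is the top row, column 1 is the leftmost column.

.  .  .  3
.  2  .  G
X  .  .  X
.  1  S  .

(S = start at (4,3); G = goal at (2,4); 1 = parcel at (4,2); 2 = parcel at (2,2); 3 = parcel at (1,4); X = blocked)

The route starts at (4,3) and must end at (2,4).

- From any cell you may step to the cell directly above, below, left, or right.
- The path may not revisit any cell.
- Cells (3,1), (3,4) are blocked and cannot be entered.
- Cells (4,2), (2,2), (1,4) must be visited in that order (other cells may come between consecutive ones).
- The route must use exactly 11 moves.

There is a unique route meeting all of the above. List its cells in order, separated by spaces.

The waypoints must appear in the order (4,2), (2,2), (1,4), with no cell reused.
Route from (4,3): left 1 to (4,2), up 1 to (3,2), right 1 to (3,3), up 1 to (2,3), left 2 to (2,1), up 1 to (1,1), right 3 to (1,4), down 1 to (2,4) — 11 moves in all.
Check: order respected (1 at step 1, 2 at step 5, 3 at step 10); 11 moves as required.

(4,3) (4,2) (3,2) (3,3) (2,3) (2,2) (2,1) (1,1) (1,2) (1,3) (1,4) (2,4)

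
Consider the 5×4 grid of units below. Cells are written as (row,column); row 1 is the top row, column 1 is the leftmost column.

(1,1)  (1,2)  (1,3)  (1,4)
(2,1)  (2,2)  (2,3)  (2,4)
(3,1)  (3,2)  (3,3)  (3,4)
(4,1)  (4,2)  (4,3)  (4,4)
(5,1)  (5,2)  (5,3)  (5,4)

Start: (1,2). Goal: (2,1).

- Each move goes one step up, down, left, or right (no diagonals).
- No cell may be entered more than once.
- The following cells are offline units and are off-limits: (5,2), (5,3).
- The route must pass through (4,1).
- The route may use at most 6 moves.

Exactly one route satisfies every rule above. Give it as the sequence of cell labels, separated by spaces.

Any route must reach (4,1) and still end at (2,1) within 6 moves, so the order of the required stops is forced.
Route from (1,2): down 3 to (4,2), left 1 to (4,1), up 2 to (2,1) — 6 moves in all.
Check: all required cells visited; 6 ≤ 6 moves.

(1,2) (2,2) (3,2) (4,2) (4,1) (3,1) (2,1)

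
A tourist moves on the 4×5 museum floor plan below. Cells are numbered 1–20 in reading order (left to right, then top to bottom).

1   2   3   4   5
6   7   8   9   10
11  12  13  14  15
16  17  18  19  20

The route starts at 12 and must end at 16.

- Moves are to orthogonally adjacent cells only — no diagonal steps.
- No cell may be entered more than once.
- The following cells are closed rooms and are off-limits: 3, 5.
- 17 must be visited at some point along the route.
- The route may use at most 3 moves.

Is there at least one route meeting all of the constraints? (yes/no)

yes

One route that works: 12 → 17 → 16.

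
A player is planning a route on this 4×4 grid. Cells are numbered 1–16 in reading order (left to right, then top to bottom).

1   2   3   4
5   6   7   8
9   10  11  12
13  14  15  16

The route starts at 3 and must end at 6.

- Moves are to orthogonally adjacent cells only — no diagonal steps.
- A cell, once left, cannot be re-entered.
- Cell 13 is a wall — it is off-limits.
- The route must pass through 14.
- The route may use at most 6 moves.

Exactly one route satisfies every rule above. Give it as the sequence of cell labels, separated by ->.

3 -> 7 -> 11 -> 15 -> 14 -> 10 -> 6

The 6-move cap with required stops at 14 leaves no slack for detours.
Route from 3: 3× down (reaching 15), left to 14, 2× up (reaching 6) — 6 moves in all.
Check: all required cells visited; 6 ≤ 6 moves.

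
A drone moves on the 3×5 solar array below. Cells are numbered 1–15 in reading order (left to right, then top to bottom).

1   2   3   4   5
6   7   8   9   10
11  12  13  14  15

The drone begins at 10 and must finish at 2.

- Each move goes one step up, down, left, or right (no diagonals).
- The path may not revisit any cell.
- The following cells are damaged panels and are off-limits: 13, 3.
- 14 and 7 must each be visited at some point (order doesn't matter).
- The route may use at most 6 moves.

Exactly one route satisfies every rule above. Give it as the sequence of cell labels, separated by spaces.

10 15 14 9 8 7 2

Any route must reach 14 and 7 and still end at 2 within 6 moves, so the order of the required stops is forced.
Route from 10: down to 15, left to 14, up to 9, 2× left (reaching 7), up to 2 — 6 moves in all.
Check: all required cells visited; 6 ≤ 6 moves.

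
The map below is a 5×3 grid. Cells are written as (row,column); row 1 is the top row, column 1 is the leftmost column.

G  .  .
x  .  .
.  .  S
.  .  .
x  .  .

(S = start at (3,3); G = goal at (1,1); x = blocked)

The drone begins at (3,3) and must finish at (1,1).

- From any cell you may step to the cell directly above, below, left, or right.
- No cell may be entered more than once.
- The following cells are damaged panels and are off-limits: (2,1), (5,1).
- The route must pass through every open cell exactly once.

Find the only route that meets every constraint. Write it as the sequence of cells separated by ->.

Need to visit all 13 open cells exactly once, starting at (3,3) and ending at (1,1).
Cell (1,3) has only two open neighbours ((2,3) and (1,2)), so the path must pass straight through it: one of those is the cell it's entered from and the other is where it exits.
Route from (3,3): 2× down (reaching (5,3)), left to (5,2), up to (4,2), left to (4,1), up to (3,1), right to (3,2), up to (2,2), right to (2,3), up to (1,3), 2× left (reaching (1,1)) — 12 moves in all.
Check: all 13 open cells covered.

(3,3) -> (4,3) -> (5,3) -> (5,2) -> (4,2) -> (4,1) -> (3,1) -> (3,2) -> (2,2) -> (2,3) -> (1,3) -> (1,2) -> (1,1)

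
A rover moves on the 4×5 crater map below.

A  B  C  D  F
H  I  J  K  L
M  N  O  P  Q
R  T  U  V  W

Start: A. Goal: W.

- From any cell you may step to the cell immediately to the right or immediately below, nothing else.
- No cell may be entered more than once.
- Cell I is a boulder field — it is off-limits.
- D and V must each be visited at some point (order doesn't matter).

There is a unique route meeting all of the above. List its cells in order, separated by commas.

Moves only go right or down, so the column and row indices never decrease.
Route from A: right 3 to D, down 3 to V, right 1 to W — 7 moves in all.
Check: all required cells visited.

A, B, C, D, K, P, V, W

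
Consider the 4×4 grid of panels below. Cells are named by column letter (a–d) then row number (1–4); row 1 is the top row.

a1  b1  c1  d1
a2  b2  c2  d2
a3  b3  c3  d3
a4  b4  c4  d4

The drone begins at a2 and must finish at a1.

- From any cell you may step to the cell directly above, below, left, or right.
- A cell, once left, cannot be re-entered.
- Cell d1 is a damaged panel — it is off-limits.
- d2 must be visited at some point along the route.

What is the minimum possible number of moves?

Any route passes through d2 somewhere between a2 and a1. Summing Manhattan distances along the two legs (a2 → d2 → a1) gives a lower bound of 3 + 4 = 7 moves.
The shortest route satisfying every rule uses 9 moves: a2 → a3 → b3 → c3 → d3 → d2 → c2 → c1 → b1 → a1.
The no-revisit rule (legs can't share cells) pushes the minimum above the 7-move bound; an exhaustive check rules out every length from 7 to 8, leaving 9 as the minimum.

9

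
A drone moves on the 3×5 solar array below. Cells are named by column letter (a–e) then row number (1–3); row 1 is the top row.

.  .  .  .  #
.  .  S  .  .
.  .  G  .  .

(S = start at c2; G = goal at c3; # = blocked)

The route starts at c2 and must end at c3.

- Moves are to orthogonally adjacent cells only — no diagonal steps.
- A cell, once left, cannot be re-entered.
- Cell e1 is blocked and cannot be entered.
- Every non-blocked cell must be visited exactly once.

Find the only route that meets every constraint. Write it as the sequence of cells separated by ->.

c2 -> b2 -> b3 -> a3 -> a2 -> a1 -> b1 -> c1 -> d1 -> d2 -> e2 -> e3 -> d3 -> c3

Need to visit all 14 open cells exactly once, starting at c2 and ending at c3.
Route from c2: left to b2, down to b3, left to a3, 2× up (reaching a1), 3× right (reaching d1), down to d2, right to e2, down to e3, 2× left (reaching c3) — 13 moves in all.
Check: all 14 open cells covered.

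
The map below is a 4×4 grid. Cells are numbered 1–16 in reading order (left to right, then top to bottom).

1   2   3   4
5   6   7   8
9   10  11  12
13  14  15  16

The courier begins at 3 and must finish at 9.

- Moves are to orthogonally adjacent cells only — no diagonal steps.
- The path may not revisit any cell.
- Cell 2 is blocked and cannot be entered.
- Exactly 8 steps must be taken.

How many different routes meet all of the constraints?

Need simple routes of exactly 8 moves from 3 to 9 (Manhattan distance 4, so 2 moves are spent on a detour and 2 undoing it).
Branch systematically from the start, pruning whenever the remaining move budget drops below the Manhattan distance to 9 or differs from it in parity. Grouping the completions by first move — via 7: 11; via 4: 14 — and summing: 11 + 14 = 25.
That gives 25 routes.

25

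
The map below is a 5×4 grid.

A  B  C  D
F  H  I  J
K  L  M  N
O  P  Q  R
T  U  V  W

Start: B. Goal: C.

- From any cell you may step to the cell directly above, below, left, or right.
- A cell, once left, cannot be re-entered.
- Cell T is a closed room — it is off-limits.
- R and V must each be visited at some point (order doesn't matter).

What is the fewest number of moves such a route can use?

11

Any route passes through R and V in some order between B and C. Summing Manhattan distances along each leg and taking the cheapest ordering (B → R → V → C) gives a lower bound of 5 + 2 + 4 = 11 moves.
A route of 11 moves achieves this: B → H → L → P → U → V → Q → R → N → J → D → C.
Since 11 matches the lower bound, it is optimal.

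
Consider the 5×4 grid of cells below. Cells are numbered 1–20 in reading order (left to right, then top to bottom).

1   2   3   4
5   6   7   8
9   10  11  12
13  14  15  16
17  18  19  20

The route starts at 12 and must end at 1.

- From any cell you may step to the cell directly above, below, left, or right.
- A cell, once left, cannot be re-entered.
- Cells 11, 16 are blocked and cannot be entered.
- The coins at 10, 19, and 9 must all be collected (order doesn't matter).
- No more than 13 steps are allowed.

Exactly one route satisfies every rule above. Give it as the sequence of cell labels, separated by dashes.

12 - 8 - 7 - 6 - 10 - 14 - 15 - 19 - 18 - 17 - 13 - 9 - 5 - 1

The 13-move cap with required stops at 10, 19, 9 leaves no slack for detours.
Route from 12: up to 8, 2× left (reaching 6), 2× down (reaching 14), right to 15, down to 19, 2× left (reaching 17), 4× up (reaching 1) — 13 moves in all.
Check: all required cells visited; 13 ≤ 13 moves.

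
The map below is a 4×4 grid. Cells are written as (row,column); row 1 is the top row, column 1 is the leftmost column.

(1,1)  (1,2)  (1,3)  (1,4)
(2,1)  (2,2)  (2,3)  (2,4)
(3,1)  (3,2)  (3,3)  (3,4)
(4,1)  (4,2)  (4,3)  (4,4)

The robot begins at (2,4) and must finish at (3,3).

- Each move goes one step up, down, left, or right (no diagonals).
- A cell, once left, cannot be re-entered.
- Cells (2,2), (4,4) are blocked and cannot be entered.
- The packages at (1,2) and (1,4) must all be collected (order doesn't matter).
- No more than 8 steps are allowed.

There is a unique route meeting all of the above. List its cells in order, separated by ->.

The 8-move cap with required stops at (1,2), (1,4) leaves no slack for detours.
Route from (2,4): up to (1,4), 3× left (reaching (1,1)), 2× down (reaching (3,1)), 2× right (reaching (3,3)) — 8 moves in all.
Check: all required cells visited; 8 ≤ 8 moves.

(2,4) -> (1,4) -> (1,3) -> (1,2) -> (1,1) -> (2,1) -> (3,1) -> (3,2) -> (3,3)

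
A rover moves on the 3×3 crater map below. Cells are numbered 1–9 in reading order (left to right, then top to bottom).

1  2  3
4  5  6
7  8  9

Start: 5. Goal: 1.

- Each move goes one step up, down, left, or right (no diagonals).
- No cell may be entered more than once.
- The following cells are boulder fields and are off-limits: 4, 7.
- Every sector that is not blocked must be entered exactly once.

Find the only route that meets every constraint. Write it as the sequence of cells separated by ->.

Need to visit all 7 open cells exactly once, starting at 5 and ending at 1.
Cell 8 has only two open neighbours (5 and 9), so the path must pass straight through it: one of those is the cell it's entered from and the other is where it exits.
Route from 5: down 1 to 8, right 1 to 9, up 2 to 3, left 2 to 1 — 6 moves in all.
Check: all 7 open cells covered.

5 -> 8 -> 9 -> 6 -> 3 -> 2 -> 1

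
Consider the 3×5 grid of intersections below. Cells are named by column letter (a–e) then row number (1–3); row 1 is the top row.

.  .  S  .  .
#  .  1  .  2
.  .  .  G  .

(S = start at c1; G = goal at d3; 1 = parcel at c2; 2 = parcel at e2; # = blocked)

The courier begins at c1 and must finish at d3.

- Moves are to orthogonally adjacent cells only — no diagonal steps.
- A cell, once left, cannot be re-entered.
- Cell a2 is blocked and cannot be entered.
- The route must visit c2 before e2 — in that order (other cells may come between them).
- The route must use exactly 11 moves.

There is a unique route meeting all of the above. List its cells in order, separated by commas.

c1, b1, b2, b3, c3, c2, d2, d1, e1, e2, e3, d3

The waypoints must appear in the order c2, e2, with no cell reused.
Route from c1: left 1 to b1, down 2 to b3, right 1 to c3, up 1 to c2, right 1 to d2, up 1 to d1, right 1 to e1, down 2 to e3, left 1 to d3 — 11 moves in all.
Check: order respected (1 at step 5, 2 at step 9); 11 moves as required.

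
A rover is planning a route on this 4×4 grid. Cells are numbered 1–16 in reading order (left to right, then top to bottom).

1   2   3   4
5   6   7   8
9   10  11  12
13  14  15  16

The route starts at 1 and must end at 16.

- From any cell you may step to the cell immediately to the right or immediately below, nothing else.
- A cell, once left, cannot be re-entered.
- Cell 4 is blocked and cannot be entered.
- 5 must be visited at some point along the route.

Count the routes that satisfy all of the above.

A right/down-only route from 1 to 16 makes exactly 3 down-moves and 3 right-moves in some order.
With no other constraints that would be C(6,3) = 20 routes.
Split at 5 and multiply the segment counts (each segment already excludes blocked cells): 1→5: 1; 5→16: 10; product = 10.
That gives 10 routes.

10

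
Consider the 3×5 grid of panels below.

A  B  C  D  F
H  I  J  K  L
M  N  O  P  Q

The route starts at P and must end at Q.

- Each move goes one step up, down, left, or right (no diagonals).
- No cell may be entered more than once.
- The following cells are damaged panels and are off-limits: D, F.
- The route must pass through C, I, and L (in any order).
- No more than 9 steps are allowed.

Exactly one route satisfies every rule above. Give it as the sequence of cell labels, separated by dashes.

P - O - N - I - B - C - J - K - L - Q

The 9-move cap with required stops at C, I, L leaves no slack for detours.
Route from P: left 2 to N, up 2 to B, right 1 to C, down 1 to J, right 2 to L, down 1 to Q — 9 moves in all.
Check: all required cells visited; 9 ≤ 9 moves.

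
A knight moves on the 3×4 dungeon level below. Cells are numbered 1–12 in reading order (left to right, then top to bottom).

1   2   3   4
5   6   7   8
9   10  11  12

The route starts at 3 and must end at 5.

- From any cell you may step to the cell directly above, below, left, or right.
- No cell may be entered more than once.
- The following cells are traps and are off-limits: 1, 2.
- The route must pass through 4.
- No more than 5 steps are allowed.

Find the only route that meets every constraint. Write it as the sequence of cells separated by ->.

Any route must reach 4 and still end at 5 within 5 moves, so the order of the required stops is forced.
Route from 3: right to 4, down to 8, 3× left (reaching 5) — 5 moves in all.
Check: all required cells visited; 5 ≤ 5 moves.

3 -> 4 -> 8 -> 7 -> 6 -> 5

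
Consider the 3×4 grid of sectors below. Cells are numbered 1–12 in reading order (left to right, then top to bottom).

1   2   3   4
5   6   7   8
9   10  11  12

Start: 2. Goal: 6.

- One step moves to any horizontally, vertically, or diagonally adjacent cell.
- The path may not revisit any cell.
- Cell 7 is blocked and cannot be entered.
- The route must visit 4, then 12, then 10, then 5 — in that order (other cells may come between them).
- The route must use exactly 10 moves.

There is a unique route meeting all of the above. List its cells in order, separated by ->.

The waypoints must appear in the order 4, 12, 10, 5, with no cell reused.
Route from 2: 2× right (reaching 4), 2× down (reaching 12), 3× left (reaching 9), 2× up (reaching 1), down-right to 6 — 10 moves in all.
Check: order respected (4 at step 2, 12 at step 4, 10 at step 6, 5 at step 8); 10 moves as required.

2 -> 3 -> 4 -> 8 -> 12 -> 11 -> 10 -> 9 -> 5 -> 1 -> 6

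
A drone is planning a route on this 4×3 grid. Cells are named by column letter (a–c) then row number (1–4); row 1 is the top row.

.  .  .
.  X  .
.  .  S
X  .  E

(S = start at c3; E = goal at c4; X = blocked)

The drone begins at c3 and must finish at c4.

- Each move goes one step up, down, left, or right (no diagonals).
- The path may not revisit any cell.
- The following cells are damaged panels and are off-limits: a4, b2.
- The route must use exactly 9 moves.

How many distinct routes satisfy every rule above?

Need simple routes of exactly 9 moves from c3 to c4 (Manhattan distance 1, so 4 moves are spent on a detour and 4 undoing it).
Enumerating: c3 c2 c1 b1 a1 a2 a3 b3 b4 c4.
That gives 1 route.

1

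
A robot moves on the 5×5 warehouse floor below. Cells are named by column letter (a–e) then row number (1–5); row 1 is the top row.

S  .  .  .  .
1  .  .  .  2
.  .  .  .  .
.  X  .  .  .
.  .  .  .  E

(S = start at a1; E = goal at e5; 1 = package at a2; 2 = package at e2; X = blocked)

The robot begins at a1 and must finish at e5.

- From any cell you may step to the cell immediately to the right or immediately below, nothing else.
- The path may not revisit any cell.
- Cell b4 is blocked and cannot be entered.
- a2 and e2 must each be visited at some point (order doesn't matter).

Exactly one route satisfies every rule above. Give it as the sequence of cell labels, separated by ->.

Moves only go right or down, so the column and row indices never decrease.
Route from a1: down 1 to a2, right 4 to e2, down 3 to e5 — 8 moves in all.
Check: all required cells visited.

a1 -> a2 -> b2 -> c2 -> d2 -> e2 -> e3 -> e4 -> e5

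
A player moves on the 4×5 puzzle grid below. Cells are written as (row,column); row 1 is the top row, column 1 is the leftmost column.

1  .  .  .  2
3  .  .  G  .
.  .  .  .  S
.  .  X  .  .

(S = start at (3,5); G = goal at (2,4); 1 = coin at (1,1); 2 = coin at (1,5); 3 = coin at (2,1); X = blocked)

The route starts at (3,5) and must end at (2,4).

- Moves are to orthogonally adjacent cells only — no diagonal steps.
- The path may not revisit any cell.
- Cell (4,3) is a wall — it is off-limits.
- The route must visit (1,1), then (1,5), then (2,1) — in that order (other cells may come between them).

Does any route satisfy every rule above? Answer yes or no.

Ignoring the required order, 30 revisit-free routes from (3,5) to (2,4) pass through all of (1,1), (1,5), and (2,1); the waypoint orders that occur are (2,1) → (1,1) → (1,5) (16); (1,5) → (1,1) → (2,1) (14) — never (1,1) → (1,5) → (2,1).

no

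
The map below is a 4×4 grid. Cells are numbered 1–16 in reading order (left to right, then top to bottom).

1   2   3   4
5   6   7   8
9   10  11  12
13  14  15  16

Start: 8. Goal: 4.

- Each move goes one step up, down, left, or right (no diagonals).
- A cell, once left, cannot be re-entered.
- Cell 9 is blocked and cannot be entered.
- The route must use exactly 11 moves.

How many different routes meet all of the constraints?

7

Need simple routes of exactly 11 moves from 8 to 4 (Manhattan distance 1, so 5 moves are spent on a detour and 5 undoing it).
Enumerating: 8 12 16 15 11 7 6 5 1 2 3 4 | 8 12 16 15 11 10 6 5 1 2 3 4 | 8 12 16 15 14 10 6 5 1 2 3 4 | 8 12 16 15 14 10 11 7 6 2 3 4 | 8 12 11 15 14 10 6 5 1 2 3 4 | 8 7 11 15 14 10 6 5 1 2 3 4 | 8 7 11 12 16 15 14 10 6 2 3 4.
That gives 7 routes.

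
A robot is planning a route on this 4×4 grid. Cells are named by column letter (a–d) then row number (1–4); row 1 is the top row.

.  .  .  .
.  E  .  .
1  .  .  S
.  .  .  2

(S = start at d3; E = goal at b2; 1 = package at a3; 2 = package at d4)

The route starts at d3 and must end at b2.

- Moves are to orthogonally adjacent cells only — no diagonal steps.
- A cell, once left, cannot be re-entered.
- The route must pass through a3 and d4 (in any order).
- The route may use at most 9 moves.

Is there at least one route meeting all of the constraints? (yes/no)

yes

One route that works: d3 → d4 → c4 → c3 → b3 → a3 → a2 → b2.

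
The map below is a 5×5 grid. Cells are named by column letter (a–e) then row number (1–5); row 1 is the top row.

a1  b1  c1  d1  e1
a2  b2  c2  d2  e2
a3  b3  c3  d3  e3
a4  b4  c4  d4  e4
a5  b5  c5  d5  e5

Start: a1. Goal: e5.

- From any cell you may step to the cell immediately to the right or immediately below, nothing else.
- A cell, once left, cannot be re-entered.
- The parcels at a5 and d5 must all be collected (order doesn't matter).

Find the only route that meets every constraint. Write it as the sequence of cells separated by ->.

Moves only go right or down, so the column and row indices never decrease.
Route from a1: down 4 to a5, right 4 to e5 — 8 moves in all.
Check: all required cells visited.

a1 -> a2 -> a3 -> a4 -> a5 -> b5 -> c5 -> d5 -> e5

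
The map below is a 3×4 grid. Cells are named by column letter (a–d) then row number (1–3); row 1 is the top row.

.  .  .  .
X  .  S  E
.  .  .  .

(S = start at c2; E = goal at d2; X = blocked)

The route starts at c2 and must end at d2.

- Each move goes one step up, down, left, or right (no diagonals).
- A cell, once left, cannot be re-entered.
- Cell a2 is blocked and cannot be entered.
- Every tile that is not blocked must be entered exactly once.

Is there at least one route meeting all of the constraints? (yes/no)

Cell a1 has only one open neighbour but is neither the start nor the goal, so a Hamiltonian route would have to both enter and leave it through the same neighbour — impossible without revisiting.

no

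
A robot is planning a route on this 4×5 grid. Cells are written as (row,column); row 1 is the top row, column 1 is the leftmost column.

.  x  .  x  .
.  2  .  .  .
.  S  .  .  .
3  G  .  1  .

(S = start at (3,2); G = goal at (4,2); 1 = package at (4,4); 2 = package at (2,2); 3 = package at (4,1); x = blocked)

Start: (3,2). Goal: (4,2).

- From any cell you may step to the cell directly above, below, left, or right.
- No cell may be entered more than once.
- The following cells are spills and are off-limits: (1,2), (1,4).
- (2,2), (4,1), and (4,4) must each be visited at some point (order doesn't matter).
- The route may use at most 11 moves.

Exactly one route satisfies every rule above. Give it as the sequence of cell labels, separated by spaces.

The budget equals the shortest possible length, so every move has to be on a shortest route through the required cells.
Route from (3,2): right to (3,3), down to (4,3), right to (4,4), 2× up (reaching (2,4)), 3× left (reaching (2,1)), 2× down (reaching (4,1)), right to (4,2) — 11 moves in all.
Check: all required cells visited; 11 ≤ 11 moves.

(3,2) (3,3) (4,3) (4,4) (3,4) (2,4) (2,3) (2,2) (2,1) (3,1) (4,1) (4,2)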